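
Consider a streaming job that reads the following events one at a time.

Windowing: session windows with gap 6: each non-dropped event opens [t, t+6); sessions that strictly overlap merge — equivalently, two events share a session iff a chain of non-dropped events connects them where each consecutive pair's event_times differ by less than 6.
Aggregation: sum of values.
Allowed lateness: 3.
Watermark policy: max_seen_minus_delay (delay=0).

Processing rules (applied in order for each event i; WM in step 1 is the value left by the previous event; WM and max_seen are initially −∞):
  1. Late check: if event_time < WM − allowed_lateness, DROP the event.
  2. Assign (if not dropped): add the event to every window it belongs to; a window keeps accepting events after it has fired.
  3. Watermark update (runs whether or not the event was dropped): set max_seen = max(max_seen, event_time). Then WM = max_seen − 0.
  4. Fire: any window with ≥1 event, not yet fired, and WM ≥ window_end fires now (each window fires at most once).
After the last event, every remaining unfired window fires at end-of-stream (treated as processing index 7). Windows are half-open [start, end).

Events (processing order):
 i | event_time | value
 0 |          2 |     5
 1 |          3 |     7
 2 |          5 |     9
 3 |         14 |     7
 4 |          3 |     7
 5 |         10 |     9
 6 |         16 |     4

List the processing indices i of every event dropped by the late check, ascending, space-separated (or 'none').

i=0 t=2 v=5: → [2,8); WM=2
i=1 t=3 v=7: → [2,9); WM=3
i=2 t=5 v=9: → [2,11); WM=5
i=3 t=14 v=7: → [14,20); WM=14
i=4 t=3 v=7: DROP (t<14-3); WM=14
i=5 t=10 v=9: DROP (t<14-3); WM=14
i=6 t=16 v=4: → [14,22); WM=16

4 5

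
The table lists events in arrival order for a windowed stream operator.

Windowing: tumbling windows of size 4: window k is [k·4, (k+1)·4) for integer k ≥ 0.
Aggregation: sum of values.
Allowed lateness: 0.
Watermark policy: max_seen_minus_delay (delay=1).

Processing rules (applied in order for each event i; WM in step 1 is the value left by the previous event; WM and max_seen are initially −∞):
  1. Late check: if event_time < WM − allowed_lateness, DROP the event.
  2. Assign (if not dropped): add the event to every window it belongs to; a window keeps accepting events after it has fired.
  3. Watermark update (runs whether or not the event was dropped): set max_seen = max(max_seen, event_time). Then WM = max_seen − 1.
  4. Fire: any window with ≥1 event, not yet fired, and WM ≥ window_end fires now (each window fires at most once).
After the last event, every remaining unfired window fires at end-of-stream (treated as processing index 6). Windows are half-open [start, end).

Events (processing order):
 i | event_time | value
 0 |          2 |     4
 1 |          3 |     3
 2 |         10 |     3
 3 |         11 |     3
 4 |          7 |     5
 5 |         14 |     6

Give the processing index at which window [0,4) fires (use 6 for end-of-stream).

i=0 t=2 v=4: → [0,4); WM=1
i=1 t=3 v=3: → [0,4); WM=2
i=2 t=10 v=3: → [8,12); WM=9; [0,4) fires=7
i=3 t=11 v=3: → [8,12); WM=10
i=4 t=7 v=5: DROP (t<10-0); WM=10
i=5 t=14 v=6: → [12,16); WM=13; [8,12) fires=6

2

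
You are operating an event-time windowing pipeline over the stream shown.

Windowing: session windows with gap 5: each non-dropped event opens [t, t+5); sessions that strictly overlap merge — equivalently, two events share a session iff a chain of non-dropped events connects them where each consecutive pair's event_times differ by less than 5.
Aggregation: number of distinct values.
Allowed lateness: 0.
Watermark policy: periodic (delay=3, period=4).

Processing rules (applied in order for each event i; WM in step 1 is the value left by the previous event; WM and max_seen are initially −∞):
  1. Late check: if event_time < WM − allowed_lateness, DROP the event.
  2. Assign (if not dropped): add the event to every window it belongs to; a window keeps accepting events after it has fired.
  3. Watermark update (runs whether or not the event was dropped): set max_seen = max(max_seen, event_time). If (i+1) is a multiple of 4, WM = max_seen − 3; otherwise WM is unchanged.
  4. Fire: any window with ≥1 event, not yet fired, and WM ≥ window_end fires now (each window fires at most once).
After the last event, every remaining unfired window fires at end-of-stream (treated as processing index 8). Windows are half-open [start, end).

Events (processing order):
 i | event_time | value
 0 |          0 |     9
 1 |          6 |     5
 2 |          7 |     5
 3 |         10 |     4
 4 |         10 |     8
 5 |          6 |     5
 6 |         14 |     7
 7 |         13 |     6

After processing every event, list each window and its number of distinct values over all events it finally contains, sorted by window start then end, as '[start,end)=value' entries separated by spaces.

i=0 t=0 v=9: → [0,5); WM=−∞
i=1 t=6 v=5: → [6,11); WM=−∞
i=2 t=7 v=5: → [6,12); WM=−∞
i=3 t=10 v=4: → [6,15); WM=7
i=4 t=10 v=8: → [6,15); WM=7
i=5 t=6 v=5: DROP (t<7-0); WM=7
i=6 t=14 v=7: → [6,19); WM=7
i=7 t=13 v=6: → [6,19); WM=11

[0,5)=1 [6,19)=5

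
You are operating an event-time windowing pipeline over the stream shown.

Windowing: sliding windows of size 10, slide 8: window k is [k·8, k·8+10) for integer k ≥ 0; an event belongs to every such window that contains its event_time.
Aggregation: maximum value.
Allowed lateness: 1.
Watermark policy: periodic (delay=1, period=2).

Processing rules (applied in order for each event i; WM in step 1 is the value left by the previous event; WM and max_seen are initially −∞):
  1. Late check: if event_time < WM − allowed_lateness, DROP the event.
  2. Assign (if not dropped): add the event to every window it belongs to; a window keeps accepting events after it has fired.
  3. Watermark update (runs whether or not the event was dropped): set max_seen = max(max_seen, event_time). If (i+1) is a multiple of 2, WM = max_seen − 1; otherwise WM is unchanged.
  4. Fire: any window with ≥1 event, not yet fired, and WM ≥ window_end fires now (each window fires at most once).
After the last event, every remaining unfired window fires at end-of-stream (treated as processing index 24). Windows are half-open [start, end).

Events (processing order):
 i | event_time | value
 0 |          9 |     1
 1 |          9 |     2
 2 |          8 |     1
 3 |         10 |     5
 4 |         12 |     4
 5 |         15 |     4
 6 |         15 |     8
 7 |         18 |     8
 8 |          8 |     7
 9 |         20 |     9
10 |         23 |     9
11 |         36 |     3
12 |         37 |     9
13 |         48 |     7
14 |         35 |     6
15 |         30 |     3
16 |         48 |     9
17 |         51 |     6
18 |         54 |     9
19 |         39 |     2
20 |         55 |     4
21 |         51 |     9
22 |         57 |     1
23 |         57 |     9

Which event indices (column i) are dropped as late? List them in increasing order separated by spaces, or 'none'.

8 14 15 19 21

i=0 t=9 v=1: → [8,18),[0,10); WM=−∞
i=1 t=9 v=2: → [8,18),[0,10); WM=8
i=2 t=8 v=1: → [8,18),[0,10); WM=8
i=3 t=10 v=5: → [8,18); WM=9
i=4 t=12 v=4: → [8,18); WM=9
i=5 t=15 v=4: → [8,18); WM=14; [0,10) fires=2
i=6 t=15 v=8: → [8,18); WM=14
i=7 t=18 v=8: → [16,26); WM=17
i=8 t=8 v=7: DROP (t<17-1); WM=17
i=9 t=20 v=9: → [16,26); WM=19; [8,18) fires=8
i=10 t=23 v=9: → [16,26); WM=19
i=11 t=36 v=3: → [32,42); WM=35; [16,26) fires=9
i=12 t=37 v=9: → [32,42); WM=35
i=13 t=48 v=7: → [48,58),[40,50); WM=47; [32,42) fires=9
i=14 t=35 v=6: DROP (t<47-1); WM=47
i=15 t=30 v=3: DROP (t<47-1); WM=47
i=16 t=48 v=9: → [48,58),[40,50); WM=47
i=17 t=51 v=6: → [48,58); WM=50; [40,50) fires=9
i=18 t=54 v=9: → [48,58); WM=50
i=19 t=39 v=2: DROP (t<50-1); WM=53
i=20 t=55 v=4: → [48,58); WM=53
i=21 t=51 v=9: DROP (t<53-1); WM=54
i=22 t=57 v=1: → [56,66),[48,58); WM=54
i=23 t=57 v=9: → [56,66),[48,58); WM=56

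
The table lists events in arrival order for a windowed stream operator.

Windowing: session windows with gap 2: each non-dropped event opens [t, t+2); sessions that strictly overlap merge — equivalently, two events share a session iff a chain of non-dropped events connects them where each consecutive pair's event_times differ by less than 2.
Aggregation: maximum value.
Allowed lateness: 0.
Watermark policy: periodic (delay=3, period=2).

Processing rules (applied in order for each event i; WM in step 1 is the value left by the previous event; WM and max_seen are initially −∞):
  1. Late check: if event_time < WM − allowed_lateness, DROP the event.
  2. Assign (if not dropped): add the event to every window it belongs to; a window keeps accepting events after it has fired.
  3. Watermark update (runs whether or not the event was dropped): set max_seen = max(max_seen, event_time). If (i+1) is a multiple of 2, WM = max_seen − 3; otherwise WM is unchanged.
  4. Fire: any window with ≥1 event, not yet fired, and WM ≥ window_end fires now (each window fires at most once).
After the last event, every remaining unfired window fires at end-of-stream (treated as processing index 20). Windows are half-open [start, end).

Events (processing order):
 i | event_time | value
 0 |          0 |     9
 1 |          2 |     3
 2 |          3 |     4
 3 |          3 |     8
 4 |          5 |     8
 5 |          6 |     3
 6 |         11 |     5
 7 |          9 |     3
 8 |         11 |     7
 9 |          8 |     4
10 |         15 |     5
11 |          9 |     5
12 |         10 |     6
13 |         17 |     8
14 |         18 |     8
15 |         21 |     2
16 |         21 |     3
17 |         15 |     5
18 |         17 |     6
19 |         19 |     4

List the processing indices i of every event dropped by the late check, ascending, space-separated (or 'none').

12 17 18

i=0 t=0 v=9: → [0,2); WM=−∞
i=1 t=2 v=3: → [2,4); WM=-1
i=2 t=3 v=4: → [2,5); WM=-1
i=3 t=3 v=8: → [2,5); WM=0
i=4 t=5 v=8: → [5,7); WM=0
i=5 t=6 v=3: → [5,8); WM=3
i=6 t=11 v=5: → [11,13); WM=3
i=7 t=9 v=3: → [9,11); WM=8
i=8 t=11 v=7: → [11,13); WM=8
i=9 t=8 v=4: → [8,11); WM=8
i=10 t=15 v=5: → [15,17); WM=8
i=11 t=9 v=5: → [8,11); WM=12
i=12 t=10 v=6: DROP (t<12-0); WM=12
i=13 t=17 v=8: → [17,19); WM=14
i=14 t=18 v=8: → [17,20); WM=14
i=15 t=21 v=2: → [21,23); WM=18
i=16 t=21 v=3: → [21,23); WM=18
i=17 t=15 v=5: DROP (t<18-0); WM=18
i=18 t=17 v=6: DROP (t<18-0); WM=18
i=19 t=19 v=4: → [17,21); WM=18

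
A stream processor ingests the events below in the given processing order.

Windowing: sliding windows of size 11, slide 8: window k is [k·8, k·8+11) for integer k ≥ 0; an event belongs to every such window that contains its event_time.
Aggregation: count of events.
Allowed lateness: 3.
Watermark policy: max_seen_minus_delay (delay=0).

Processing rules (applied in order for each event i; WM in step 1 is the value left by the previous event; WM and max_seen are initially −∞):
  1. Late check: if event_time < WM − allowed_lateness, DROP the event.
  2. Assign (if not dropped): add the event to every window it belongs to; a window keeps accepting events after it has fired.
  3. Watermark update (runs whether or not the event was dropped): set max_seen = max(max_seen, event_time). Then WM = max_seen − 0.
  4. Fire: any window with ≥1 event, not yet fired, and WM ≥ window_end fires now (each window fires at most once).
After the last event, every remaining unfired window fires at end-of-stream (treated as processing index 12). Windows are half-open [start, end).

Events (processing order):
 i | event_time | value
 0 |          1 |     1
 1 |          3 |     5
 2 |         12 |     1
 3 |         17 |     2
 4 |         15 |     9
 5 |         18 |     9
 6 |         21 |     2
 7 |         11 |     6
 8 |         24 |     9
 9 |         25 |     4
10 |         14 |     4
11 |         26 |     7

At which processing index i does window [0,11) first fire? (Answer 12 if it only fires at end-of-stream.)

2

i=0 t=1 v=1: → [0,11); WM=1
i=1 t=3 v=5: → [0,11); WM=3
i=2 t=12 v=1: → [8,19); WM=12; [0,11) fires=2
i=3 t=17 v=2: → [16,27),[8,19); WM=17
i=4 t=15 v=9: → [8,19); WM=17
i=5 t=18 v=9: → [16,27),[8,19); WM=18
i=6 t=21 v=2: → [16,27); WM=21; [8,19) fires=4
i=7 t=11 v=6: DROP (t<21-3); WM=21
i=8 t=24 v=9: → [24,35),[16,27); WM=24
i=9 t=25 v=4: → [24,35),[16,27); WM=25
i=10 t=14 v=4: DROP (t<25-3); WM=25
i=11 t=26 v=7: → [24,35),[16,27); WM=26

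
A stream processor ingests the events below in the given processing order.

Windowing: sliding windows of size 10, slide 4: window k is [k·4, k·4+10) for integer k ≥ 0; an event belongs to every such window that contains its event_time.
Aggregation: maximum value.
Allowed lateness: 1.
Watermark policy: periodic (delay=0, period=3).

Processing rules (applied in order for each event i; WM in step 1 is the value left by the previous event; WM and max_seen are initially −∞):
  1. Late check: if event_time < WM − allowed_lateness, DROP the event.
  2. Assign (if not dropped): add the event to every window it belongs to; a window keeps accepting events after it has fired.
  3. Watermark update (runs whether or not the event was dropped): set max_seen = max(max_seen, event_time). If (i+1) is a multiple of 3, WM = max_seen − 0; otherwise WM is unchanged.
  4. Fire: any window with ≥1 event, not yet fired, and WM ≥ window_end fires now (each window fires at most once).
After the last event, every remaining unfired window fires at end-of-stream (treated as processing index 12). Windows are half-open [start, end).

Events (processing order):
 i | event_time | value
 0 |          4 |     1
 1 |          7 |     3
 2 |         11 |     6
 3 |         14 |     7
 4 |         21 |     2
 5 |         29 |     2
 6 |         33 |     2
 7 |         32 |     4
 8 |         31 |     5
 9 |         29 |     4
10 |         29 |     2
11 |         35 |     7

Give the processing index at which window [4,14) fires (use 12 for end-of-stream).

5

i=0 t=4 v=1: → [4,14),[0,10); WM=−∞
i=1 t=7 v=3: → [4,14),[0,10); WM=−∞
i=2 t=11 v=6: → [8,18),[4,14); WM=11; [0,10) fires=3
i=3 t=14 v=7: → [12,22),[8,18); WM=11
i=4 t=21 v=2: → [20,30),[16,26),[12,22); WM=11
i=5 t=29 v=2: → [28,38),[24,34),[20,30); WM=29; [4,14) fires=6 [8,18) fires=7 [12,22) fires=7 [16,26) fires=2
i=6 t=33 v=2: → [32,42),[28,38),[24,34); WM=29
i=7 t=32 v=4: → [32,42),[28,38),[24,34); WM=29
i=8 t=31 v=5: → [28,38),[24,34); WM=33; [20,30) fires=2
i=9 t=29 v=4: DROP (t<33-1); WM=33
i=10 t=29 v=2: DROP (t<33-1); WM=33
i=11 t=35 v=7: → [32,42),[28,38); WM=35; [24,34) fires=5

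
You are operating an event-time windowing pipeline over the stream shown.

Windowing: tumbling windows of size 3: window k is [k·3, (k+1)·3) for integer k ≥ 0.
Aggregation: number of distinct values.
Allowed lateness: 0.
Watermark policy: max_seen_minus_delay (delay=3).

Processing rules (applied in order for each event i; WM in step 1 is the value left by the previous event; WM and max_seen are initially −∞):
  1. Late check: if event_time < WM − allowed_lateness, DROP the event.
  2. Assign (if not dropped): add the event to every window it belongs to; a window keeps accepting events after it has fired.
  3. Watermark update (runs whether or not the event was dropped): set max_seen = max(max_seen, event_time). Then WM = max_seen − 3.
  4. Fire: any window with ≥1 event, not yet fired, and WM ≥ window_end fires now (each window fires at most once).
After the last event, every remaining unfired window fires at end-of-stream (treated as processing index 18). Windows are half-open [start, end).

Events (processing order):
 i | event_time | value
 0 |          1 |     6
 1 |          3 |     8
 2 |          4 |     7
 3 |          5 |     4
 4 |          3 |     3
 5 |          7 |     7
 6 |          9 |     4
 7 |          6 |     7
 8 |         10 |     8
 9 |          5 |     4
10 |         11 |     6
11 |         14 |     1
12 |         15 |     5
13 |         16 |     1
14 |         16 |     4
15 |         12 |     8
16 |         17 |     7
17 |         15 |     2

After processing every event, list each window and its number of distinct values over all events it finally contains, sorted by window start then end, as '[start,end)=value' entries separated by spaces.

i=0 t=1 v=6: → [0,3); WM=-2
i=1 t=3 v=8: → [3,6); WM=0
i=2 t=4 v=7: → [3,6); WM=1
i=3 t=5 v=4: → [3,6); WM=2
i=4 t=3 v=3: → [3,6); WM=2
i=5 t=7 v=7: → [6,9); WM=4; [0,3) fires=1
i=6 t=9 v=4: → [9,12); WM=6; [3,6) fires=4
i=7 t=6 v=7: → [6,9); WM=6
i=8 t=10 v=8: → [9,12); WM=7
i=9 t=5 v=4: DROP (t<7-0); WM=7
i=10 t=11 v=6: → [9,12); WM=8
i=11 t=14 v=1: → [12,15); WM=11; [6,9) fires=1
i=12 t=15 v=5: → [15,18); WM=12; [9,12) fires=3
i=13 t=16 v=1: → [15,18); WM=13
i=14 t=16 v=4: → [15,18); WM=13
i=15 t=12 v=8: DROP (t<13-0); WM=13
i=16 t=17 v=7: → [15,18); WM=14
i=17 t=15 v=2: → [15,18); WM=14

[0,3)=1 [3,6)=4 [6,9)=1 [9,12)=3 [12,15)=1 [15,18)=5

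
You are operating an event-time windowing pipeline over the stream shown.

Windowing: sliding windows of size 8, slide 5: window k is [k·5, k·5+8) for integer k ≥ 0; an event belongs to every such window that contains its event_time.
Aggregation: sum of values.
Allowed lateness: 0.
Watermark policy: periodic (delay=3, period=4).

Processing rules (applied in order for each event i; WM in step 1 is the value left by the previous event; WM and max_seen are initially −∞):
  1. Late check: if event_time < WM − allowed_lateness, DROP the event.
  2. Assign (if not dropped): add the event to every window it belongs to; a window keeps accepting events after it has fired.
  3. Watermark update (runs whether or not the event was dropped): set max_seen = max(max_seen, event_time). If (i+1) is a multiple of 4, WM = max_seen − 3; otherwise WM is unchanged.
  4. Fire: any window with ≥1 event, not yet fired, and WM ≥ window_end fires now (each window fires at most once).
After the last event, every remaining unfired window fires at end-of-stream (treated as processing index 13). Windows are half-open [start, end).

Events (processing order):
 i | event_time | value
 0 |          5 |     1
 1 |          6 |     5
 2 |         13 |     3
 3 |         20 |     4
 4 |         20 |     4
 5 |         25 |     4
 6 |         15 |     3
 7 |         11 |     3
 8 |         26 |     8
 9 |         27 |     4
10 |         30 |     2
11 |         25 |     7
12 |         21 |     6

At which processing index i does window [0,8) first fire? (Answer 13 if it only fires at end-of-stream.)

i=0 t=5 v=1: → [5,13),[0,8); WM=−∞
i=1 t=6 v=5: → [5,13),[0,8); WM=−∞
i=2 t=13 v=3: → [10,18); WM=−∞
i=3 t=20 v=4: → [20,28),[15,23); WM=17; [0,8) fires=6 [5,13) fires=6
i=4 t=20 v=4: → [20,28),[15,23); WM=17
i=5 t=25 v=4: → [25,33),[20,28); WM=17
i=6 t=15 v=3: DROP (t<17-0); WM=17
i=7 t=11 v=3: DROP (t<17-0); WM=22; [10,18) fires=3
i=8 t=26 v=8: → [25,33),[20,28); WM=22
i=9 t=27 v=4: → [25,33),[20,28); WM=22
i=10 t=30 v=2: → [30,38),[25,33); WM=22
i=11 t=25 v=7: → [25,33),[20,28); WM=27; [15,23) fires=8
i=12 t=21 v=6: DROP (t<27-0); WM=27

3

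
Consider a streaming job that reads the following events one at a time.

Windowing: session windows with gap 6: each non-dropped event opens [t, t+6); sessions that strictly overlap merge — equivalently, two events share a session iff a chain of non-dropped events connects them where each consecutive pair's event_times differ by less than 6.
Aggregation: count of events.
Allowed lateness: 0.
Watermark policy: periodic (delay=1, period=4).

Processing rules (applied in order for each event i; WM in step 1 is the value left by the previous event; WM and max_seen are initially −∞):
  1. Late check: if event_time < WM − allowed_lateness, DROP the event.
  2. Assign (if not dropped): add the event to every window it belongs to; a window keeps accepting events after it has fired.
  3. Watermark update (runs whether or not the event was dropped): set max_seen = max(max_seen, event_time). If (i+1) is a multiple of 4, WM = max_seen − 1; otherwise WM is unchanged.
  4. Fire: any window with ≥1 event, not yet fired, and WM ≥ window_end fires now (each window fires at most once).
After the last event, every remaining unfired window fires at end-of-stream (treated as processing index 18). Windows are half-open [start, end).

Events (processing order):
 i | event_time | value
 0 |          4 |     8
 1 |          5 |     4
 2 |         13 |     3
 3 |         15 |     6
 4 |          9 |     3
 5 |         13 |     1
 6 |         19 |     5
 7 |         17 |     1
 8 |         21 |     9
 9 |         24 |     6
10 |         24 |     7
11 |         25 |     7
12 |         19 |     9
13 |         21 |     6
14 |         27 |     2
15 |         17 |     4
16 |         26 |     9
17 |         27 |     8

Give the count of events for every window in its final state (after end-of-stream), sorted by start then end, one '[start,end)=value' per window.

i=0 t=4 v=8: → [4,10); WM=−∞
i=1 t=5 v=4: → [4,11); WM=−∞
i=2 t=13 v=3: → [13,19); WM=−∞
i=3 t=15 v=6: → [13,21); WM=14
i=4 t=9 v=3: DROP (t<14-0); WM=14
i=5 t=13 v=1: DROP (t<14-0); WM=14
i=6 t=19 v=5: → [13,25); WM=14
i=7 t=17 v=1: → [13,25); WM=18
i=8 t=21 v=9: → [13,27); WM=18
i=9 t=24 v=6: → [13,30); WM=18
i=10 t=24 v=7: → [13,30); WM=18
i=11 t=25 v=7: → [13,31); WM=24
i=12 t=19 v=9: DROP (t<24-0); WM=24
i=13 t=21 v=6: DROP (t<24-0); WM=24
i=14 t=27 v=2: → [13,33); WM=24
i=15 t=17 v=4: DROP (t<24-0); WM=26
i=16 t=26 v=9: → [13,33); WM=26
i=17 t=27 v=8: → [13,33); WM=26

[4,11)=2 [13,33)=11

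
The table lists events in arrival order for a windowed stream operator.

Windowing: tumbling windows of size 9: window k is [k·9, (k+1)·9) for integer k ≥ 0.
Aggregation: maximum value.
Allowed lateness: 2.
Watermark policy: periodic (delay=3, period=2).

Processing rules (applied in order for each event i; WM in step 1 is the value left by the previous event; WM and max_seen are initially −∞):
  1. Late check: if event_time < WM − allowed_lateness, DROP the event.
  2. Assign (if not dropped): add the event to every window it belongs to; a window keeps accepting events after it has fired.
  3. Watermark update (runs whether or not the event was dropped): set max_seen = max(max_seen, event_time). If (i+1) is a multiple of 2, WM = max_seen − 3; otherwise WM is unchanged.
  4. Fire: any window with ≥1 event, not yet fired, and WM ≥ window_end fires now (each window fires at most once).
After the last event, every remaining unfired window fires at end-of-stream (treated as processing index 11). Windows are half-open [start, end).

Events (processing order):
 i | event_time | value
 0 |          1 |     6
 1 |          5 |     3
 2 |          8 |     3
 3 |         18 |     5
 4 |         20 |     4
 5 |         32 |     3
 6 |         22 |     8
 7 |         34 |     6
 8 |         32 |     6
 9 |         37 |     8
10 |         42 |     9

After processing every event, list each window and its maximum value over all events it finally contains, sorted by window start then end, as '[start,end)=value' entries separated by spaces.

i=0 t=1 v=6: → [0,9); WM=−∞
i=1 t=5 v=3: → [0,9); WM=2
i=2 t=8 v=3: → [0,9); WM=2
i=3 t=18 v=5: → [18,27); WM=15; [0,9) fires=6
i=4 t=20 v=4: → [18,27); WM=15
i=5 t=32 v=3: → [27,36); WM=29; [18,27) fires=5
i=6 t=22 v=8: DROP (t<29-2); WM=29
i=7 t=34 v=6: → [27,36); WM=31
i=8 t=32 v=6: → [27,36); WM=31
i=9 t=37 v=8: → [36,45); WM=34
i=10 t=42 v=9: → [36,45); WM=34

[0,9)=6 [18,27)=5 [27,36)=6 [36,45)=9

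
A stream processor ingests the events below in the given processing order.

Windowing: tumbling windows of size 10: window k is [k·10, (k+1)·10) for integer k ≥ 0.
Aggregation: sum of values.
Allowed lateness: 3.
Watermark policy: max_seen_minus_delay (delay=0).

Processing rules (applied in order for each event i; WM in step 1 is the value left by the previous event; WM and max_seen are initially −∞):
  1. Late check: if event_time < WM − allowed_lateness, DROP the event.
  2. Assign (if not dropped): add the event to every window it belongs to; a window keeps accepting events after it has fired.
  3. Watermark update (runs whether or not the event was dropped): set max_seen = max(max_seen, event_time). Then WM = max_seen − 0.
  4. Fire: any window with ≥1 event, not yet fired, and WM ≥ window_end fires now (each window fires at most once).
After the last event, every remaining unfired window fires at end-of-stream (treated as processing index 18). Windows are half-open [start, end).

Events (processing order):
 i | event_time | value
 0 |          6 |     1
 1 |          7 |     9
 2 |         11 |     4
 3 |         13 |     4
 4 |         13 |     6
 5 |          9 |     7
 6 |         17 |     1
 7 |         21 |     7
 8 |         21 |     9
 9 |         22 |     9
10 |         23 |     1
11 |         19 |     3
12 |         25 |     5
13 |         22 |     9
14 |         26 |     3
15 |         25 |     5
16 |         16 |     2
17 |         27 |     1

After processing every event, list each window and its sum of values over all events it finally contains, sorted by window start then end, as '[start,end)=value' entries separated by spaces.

[0,10)=10 [10,20)=15 [20,30)=49

i=0 t=6 v=1: → [0,10); WM=6
i=1 t=7 v=9: → [0,10); WM=7
i=2 t=11 v=4: → [10,20); WM=11; [0,10) fires=10
i=3 t=13 v=4: → [10,20); WM=13
i=4 t=13 v=6: → [10,20); WM=13
i=5 t=9 v=7: DROP (t<13-3); WM=13
i=6 t=17 v=1: → [10,20); WM=17
i=7 t=21 v=7: → [20,30); WM=21; [10,20) fires=15
i=8 t=21 v=9: → [20,30); WM=21
i=9 t=22 v=9: → [20,30); WM=22
i=10 t=23 v=1: → [20,30); WM=23
i=11 t=19 v=3: DROP (t<23-3); WM=23
i=12 t=25 v=5: → [20,30); WM=25
i=13 t=22 v=9: → [20,30); WM=25
i=14 t=26 v=3: → [20,30); WM=26
i=15 t=25 v=5: → [20,30); WM=26
i=16 t=16 v=2: DROP (t<26-3); WM=26
i=17 t=27 v=1: → [20,30); WM=27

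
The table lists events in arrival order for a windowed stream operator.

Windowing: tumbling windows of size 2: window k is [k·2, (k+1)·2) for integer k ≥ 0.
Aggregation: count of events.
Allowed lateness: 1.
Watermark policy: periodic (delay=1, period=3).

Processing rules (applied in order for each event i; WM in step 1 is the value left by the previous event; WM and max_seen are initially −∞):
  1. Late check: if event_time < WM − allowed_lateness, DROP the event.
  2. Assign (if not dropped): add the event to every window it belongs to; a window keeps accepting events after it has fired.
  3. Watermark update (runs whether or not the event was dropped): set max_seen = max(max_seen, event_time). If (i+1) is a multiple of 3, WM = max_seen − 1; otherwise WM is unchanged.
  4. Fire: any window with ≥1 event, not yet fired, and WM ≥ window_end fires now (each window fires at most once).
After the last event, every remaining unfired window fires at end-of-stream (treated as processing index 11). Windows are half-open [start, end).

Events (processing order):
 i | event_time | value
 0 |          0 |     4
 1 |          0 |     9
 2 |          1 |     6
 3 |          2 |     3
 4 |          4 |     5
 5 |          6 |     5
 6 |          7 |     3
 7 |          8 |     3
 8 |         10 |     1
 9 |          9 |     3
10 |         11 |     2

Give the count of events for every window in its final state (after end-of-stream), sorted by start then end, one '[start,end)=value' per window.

i=0 t=0 v=4: → [0,2); WM=−∞
i=1 t=0 v=9: → [0,2); WM=−∞
i=2 t=1 v=6: → [0,2); WM=0
i=3 t=2 v=3: → [2,4); WM=0
i=4 t=4 v=5: → [4,6); WM=0
i=5 t=6 v=5: → [6,8); WM=5; [0,2) fires=3 [2,4) fires=1
i=6 t=7 v=3: → [6,8); WM=5
i=7 t=8 v=3: → [8,10); WM=5
i=8 t=10 v=1: → [10,12); WM=9; [4,6) fires=1 [6,8) fires=2
i=9 t=9 v=3: → [8,10); WM=9
i=10 t=11 v=2: → [10,12); WM=9

[0,2)=3 [2,4)=1 [4,6)=1 [6,8)=2 [8,10)=2 [10,12)=2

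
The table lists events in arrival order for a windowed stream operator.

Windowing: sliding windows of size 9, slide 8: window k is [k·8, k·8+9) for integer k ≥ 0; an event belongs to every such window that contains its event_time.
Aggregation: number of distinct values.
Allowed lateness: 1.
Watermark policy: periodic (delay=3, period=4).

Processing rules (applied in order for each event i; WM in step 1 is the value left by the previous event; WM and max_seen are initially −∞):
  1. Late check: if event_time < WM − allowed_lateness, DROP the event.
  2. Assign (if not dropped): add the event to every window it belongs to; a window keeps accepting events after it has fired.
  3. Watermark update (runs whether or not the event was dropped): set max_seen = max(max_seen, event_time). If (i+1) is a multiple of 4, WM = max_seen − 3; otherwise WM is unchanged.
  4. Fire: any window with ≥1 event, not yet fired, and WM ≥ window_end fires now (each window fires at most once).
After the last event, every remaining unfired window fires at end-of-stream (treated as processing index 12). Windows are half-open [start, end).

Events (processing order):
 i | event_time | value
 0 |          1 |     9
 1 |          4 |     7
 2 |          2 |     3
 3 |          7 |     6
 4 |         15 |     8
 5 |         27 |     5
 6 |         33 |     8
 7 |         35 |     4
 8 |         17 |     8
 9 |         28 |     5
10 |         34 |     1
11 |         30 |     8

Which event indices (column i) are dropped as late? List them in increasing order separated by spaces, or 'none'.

8 9 11

i=0 t=1 v=9: → [0,9); WM=−∞
i=1 t=4 v=7: → [0,9); WM=−∞
i=2 t=2 v=3: → [0,9); WM=−∞
i=3 t=7 v=6: → [0,9); WM=4
i=4 t=15 v=8: → [8,17); WM=4
i=5 t=27 v=5: → [24,33); WM=4
i=6 t=33 v=8: → [32,41); WM=4
i=7 t=35 v=4: → [32,41); WM=32; [0,9) fires=4 [8,17) fires=1
i=8 t=17 v=8: DROP (t<32-1); WM=32
i=9 t=28 v=5: DROP (t<32-1); WM=32
i=10 t=34 v=1: → [32,41); WM=32
i=11 t=30 v=8: DROP (t<32-1); WM=32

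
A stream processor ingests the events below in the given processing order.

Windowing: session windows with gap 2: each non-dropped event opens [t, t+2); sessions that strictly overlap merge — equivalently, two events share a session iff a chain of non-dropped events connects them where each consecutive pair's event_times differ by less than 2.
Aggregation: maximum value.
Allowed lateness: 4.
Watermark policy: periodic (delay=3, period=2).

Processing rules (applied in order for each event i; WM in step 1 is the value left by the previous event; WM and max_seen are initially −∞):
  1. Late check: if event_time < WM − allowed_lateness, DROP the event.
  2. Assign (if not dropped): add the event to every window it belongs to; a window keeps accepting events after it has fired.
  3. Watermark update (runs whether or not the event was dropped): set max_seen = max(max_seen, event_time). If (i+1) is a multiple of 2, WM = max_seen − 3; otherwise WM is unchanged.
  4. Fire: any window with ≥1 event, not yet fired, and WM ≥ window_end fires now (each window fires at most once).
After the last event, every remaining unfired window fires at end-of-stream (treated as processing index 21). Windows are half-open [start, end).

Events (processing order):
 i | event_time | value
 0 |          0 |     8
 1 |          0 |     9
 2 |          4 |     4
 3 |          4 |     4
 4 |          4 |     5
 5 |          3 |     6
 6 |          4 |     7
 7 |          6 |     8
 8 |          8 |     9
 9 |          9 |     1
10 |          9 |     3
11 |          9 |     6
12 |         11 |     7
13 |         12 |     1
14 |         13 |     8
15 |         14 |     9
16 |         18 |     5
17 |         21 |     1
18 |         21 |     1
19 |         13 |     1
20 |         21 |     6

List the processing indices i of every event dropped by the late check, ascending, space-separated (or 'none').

19

i=0 t=0 v=8: → [0,2); WM=−∞
i=1 t=0 v=9: → [0,2); WM=-3
i=2 t=4 v=4: → [4,6); WM=-3
i=3 t=4 v=4: → [4,6); WM=1
i=4 t=4 v=5: → [4,6); WM=1
i=5 t=3 v=6: → [3,6); WM=1
i=6 t=4 v=7: → [3,6); WM=1
i=7 t=6 v=8: → [6,8); WM=3
i=8 t=8 v=9: → [8,10); WM=3
i=9 t=9 v=1: → [8,11); WM=6
i=10 t=9 v=3: → [8,11); WM=6
i=11 t=9 v=6: → [8,11); WM=6
i=12 t=11 v=7: → [11,13); WM=6
i=13 t=12 v=1: → [11,14); WM=9
i=14 t=13 v=8: → [11,15); WM=9
i=15 t=14 v=9: → [11,16); WM=11
i=16 t=18 v=5: → [18,20); WM=11
i=17 t=21 v=1: → [21,23); WM=18
i=18 t=21 v=1: → [21,23); WM=18
i=19 t=13 v=1: DROP (t<18-4); WM=18
i=20 t=21 v=6: → [21,23); WM=18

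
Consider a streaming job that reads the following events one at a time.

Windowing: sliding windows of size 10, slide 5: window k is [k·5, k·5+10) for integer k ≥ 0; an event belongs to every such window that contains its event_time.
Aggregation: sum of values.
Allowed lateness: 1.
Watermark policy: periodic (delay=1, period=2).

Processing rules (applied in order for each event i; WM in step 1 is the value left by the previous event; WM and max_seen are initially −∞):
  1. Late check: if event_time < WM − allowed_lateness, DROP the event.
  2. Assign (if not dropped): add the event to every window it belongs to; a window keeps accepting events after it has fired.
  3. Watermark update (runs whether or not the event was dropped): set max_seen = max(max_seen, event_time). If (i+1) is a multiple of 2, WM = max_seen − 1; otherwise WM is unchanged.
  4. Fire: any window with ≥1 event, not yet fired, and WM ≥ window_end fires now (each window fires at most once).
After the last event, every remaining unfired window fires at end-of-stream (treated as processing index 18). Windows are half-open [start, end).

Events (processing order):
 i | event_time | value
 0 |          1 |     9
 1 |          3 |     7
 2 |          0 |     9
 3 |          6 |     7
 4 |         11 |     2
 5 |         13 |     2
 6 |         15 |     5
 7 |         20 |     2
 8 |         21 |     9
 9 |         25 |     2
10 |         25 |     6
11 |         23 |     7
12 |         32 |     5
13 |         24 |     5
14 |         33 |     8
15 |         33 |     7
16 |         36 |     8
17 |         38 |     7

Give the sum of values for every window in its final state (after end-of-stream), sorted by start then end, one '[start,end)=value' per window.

i=0 t=1 v=9: → [0,10); WM=−∞
i=1 t=3 v=7: → [0,10); WM=2
i=2 t=0 v=9: DROP (t<2-1); WM=2
i=3 t=6 v=7: → [5,15),[0,10); WM=5
i=4 t=11 v=2: → [10,20),[5,15); WM=5
i=5 t=13 v=2: → [10,20),[5,15); WM=12; [0,10) fires=23
i=6 t=15 v=5: → [15,25),[10,20); WM=12
i=7 t=20 v=2: → [20,30),[15,25); WM=19; [5,15) fires=11
i=8 t=21 v=9: → [20,30),[15,25); WM=19
i=9 t=25 v=2: → [25,35),[20,30); WM=24; [10,20) fires=9
i=10 t=25 v=6: → [25,35),[20,30); WM=24
i=11 t=23 v=7: → [20,30),[15,25); WM=24
i=12 t=32 v=5: → [30,40),[25,35); WM=24
i=13 t=24 v=5: → [20,30),[15,25); WM=31; [15,25) fires=28 [20,30) fires=31
i=14 t=33 v=8: → [30,40),[25,35); WM=31
i=15 t=33 v=7: → [30,40),[25,35); WM=32
i=16 t=36 v=8: → [35,45),[30,40); WM=32
i=17 t=38 v=7: → [35,45),[30,40); WM=37; [25,35) fires=28

[0,10)=23 [5,15)=11 [10,20)=9 [15,25)=28 [20,30)=31 [25,35)=28 [30,40)=35 [35,45)=15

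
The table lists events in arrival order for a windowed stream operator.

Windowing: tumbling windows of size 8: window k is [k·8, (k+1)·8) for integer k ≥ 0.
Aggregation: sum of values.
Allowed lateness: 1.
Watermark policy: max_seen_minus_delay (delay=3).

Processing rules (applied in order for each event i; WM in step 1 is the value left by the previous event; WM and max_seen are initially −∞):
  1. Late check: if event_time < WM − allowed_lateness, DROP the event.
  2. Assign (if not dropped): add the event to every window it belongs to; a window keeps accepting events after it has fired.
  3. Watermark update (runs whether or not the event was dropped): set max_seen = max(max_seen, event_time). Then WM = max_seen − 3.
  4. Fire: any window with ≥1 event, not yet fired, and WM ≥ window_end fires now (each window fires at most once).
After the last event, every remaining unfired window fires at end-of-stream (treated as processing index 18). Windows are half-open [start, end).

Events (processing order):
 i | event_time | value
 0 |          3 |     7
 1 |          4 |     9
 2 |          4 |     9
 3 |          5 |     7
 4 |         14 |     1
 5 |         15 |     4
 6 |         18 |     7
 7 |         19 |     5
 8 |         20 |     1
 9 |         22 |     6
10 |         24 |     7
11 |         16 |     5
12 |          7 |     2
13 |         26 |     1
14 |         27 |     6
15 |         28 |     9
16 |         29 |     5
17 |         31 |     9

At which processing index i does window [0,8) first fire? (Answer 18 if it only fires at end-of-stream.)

4

i=0 t=3 v=7: → [0,8); WM=0
i=1 t=4 v=9: → [0,8); WM=1
i=2 t=4 v=9: → [0,8); WM=1
i=3 t=5 v=7: → [0,8); WM=2
i=4 t=14 v=1: → [8,16); WM=11; [0,8) fires=32
i=5 t=15 v=4: → [8,16); WM=12
i=6 t=18 v=7: → [16,24); WM=15
i=7 t=19 v=5: → [16,24); WM=16; [8,16) fires=5
i=8 t=20 v=1: → [16,24); WM=17
i=9 t=22 v=6: → [16,24); WM=19
i=10 t=24 v=7: → [24,32); WM=21
i=11 t=16 v=5: DROP (t<21-1); WM=21
i=12 t=7 v=2: DROP (t<21-1); WM=21
i=13 t=26 v=1: → [24,32); WM=23
i=14 t=27 v=6: → [24,32); WM=24; [16,24) fires=19
i=15 t=28 v=9: → [24,32); WM=25
i=16 t=29 v=5: → [24,32); WM=26
i=17 t=31 v=9: → [24,32); WM=28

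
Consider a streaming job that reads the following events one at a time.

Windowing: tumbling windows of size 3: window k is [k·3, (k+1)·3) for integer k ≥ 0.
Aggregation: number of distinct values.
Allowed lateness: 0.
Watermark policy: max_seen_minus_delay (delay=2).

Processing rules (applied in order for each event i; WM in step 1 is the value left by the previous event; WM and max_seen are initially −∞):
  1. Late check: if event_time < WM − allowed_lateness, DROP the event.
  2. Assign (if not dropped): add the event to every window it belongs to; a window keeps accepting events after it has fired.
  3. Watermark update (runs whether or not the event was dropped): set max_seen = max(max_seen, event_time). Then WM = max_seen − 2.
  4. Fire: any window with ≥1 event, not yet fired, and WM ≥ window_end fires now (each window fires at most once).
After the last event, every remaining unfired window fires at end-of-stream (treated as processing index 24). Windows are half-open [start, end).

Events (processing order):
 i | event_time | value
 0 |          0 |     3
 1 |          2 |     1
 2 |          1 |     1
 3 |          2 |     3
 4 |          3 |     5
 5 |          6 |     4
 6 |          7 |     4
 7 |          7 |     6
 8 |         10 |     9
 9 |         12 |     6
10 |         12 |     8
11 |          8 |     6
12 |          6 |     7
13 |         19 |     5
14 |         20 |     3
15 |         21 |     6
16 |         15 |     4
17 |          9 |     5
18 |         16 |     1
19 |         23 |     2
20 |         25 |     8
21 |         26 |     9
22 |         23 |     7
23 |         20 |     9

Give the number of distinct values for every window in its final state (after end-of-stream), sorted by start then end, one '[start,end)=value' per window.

i=0 t=0 v=3: → [0,3); WM=-2
i=1 t=2 v=1: → [0,3); WM=0
i=2 t=1 v=1: → [0,3); WM=0
i=3 t=2 v=3: → [0,3); WM=0
i=4 t=3 v=5: → [3,6); WM=1
i=5 t=6 v=4: → [6,9); WM=4; [0,3) fires=2
i=6 t=7 v=4: → [6,9); WM=5
i=7 t=7 v=6: → [6,9); WM=5
i=8 t=10 v=9: → [9,12); WM=8; [3,6) fires=1
i=9 t=12 v=6: → [12,15); WM=10; [6,9) fires=2
i=10 t=12 v=8: → [12,15); WM=10
i=11 t=8 v=6: DROP (t<10-0); WM=10
i=12 t=6 v=7: DROP (t<10-0); WM=10
i=13 t=19 v=5: → [18,21); WM=17; [9,12) fires=1 [12,15) fires=2
i=14 t=20 v=3: → [18,21); WM=18
i=15 t=21 v=6: → [21,24); WM=19
i=16 t=15 v=4: DROP (t<19-0); WM=19
i=17 t=9 v=5: DROP (t<19-0); WM=19
i=18 t=16 v=1: DROP (t<19-0); WM=19
i=19 t=23 v=2: → [21,24); WM=21; [18,21) fires=2
i=20 t=25 v=8: → [24,27); WM=23
i=21 t=26 v=9: → [24,27); WM=24; [21,24) fires=2
i=22 t=23 v=7: DROP (t<24-0); WM=24
i=23 t=20 v=9: DROP (t<24-0); WM=24

[0,3)=2 [3,6)=1 [6,9)=2 [9,12)=1 [12,15)=2 [18,21)=2 [21,24)=2 [24,27)=2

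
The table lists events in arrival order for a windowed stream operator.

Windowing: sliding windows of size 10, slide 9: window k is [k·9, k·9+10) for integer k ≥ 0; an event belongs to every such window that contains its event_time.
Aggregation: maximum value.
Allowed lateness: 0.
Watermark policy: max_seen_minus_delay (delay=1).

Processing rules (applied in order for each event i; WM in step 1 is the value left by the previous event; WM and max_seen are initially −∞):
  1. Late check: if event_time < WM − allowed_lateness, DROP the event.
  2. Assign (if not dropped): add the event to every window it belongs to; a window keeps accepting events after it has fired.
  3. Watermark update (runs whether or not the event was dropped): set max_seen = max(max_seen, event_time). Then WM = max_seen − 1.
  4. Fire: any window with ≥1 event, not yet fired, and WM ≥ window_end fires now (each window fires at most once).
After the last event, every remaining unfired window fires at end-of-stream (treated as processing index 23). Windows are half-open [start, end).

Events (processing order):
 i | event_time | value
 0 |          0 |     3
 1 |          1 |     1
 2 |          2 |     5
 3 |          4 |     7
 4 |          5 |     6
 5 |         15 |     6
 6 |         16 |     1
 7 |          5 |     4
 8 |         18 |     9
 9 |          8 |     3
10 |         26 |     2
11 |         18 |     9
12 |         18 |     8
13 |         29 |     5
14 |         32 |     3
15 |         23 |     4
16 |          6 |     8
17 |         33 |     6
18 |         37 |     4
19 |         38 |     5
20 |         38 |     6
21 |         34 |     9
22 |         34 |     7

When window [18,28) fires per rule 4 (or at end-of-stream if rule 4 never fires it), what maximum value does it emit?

i=0 t=0 v=3: → [0,10); WM=-1
i=1 t=1 v=1: → [0,10); WM=0
i=2 t=2 v=5: → [0,10); WM=1
i=3 t=4 v=7: → [0,10); WM=3
i=4 t=5 v=6: → [0,10); WM=4
i=5 t=15 v=6: → [9,19); WM=14; [0,10) fires=7
i=6 t=16 v=1: → [9,19); WM=15
i=7 t=5 v=4: DROP (t<15-0); WM=15
i=8 t=18 v=9: → [18,28),[9,19); WM=17
i=9 t=8 v=3: DROP (t<17-0); WM=17
i=10 t=26 v=2: → [18,28); WM=25; [9,19) fires=9
i=11 t=18 v=9: DROP (t<25-0); WM=25
i=12 t=18 v=8: DROP (t<25-0); WM=25
i=13 t=29 v=5: → [27,37); WM=28; [18,28) fires=9
i=14 t=32 v=3: → [27,37); WM=31
i=15 t=23 v=4: DROP (t<31-0); WM=31
i=16 t=6 v=8: DROP (t<31-0); WM=31
i=17 t=33 v=6: → [27,37); WM=32
i=18 t=37 v=4: → [36,46); WM=36
i=19 t=38 v=5: → [36,46); WM=37; [27,37) fires=6
i=20 t=38 v=6: → [36,46); WM=37
i=21 t=34 v=9: DROP (t<37-0); WM=37
i=22 t=34 v=7: DROP (t<37-0); WM=37

9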